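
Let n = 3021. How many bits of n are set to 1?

8

3021 = 101111001101
Count the 1s: 1 + 1 + 1 + 1 + 1 + 1 + 1 + 1 = 8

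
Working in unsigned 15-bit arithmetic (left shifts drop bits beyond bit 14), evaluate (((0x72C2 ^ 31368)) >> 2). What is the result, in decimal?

530

0x72C2 = 111001011000010
31368 = 111101010001000
→ ^ → 000100001001010 = 2122
→ >> 2 → 000001000010010 = 530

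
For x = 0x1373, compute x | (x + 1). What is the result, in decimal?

4983

x = 1001101110011 = 4979
x + 1 = 1001101110100
OR    = 1001101110111 = 4983
(x | (x + 1) sets the lowest cleared bit.)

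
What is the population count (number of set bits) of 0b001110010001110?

n = 1110010001110
Count the 1s: 1 + 1 + 1 + 1 + 1 + 1 + 1 = 7

7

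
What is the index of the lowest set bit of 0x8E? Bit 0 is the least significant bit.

0x8E = 10001110
Trailing zeros: 1, so the lowest set bit is bit 1 (value 2).

1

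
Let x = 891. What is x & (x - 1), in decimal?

890

x = 1101111011 = 891
x - 1 = 1101111010
AND   = 1101111010 = 890
(x & (x - 1) clears the lowest set bit of x.)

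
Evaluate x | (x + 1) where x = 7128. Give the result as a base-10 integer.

x = 1101111011000 = 7128
x + 1 = 1101111011001
OR    = 1101111011001 = 7129
(x | (x + 1) sets the lowest cleared bit.)

7129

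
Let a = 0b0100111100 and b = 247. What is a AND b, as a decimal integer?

a = 100111100
247 = 011110111
AND → 000110100 = 52

52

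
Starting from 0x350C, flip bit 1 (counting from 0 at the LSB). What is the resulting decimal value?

x = 11010100001100
bit 1 is currently 0; toggle it via x ^ (1 << 1) = x ^ 2
→ 11010100001110 = 13582

13582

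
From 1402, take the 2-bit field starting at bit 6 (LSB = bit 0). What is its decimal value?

1

v = 10101111010
Shift right by 6: 10101
Mask low 2 bits: 01 = 1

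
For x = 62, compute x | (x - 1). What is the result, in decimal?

63

x = 111110 = 62
x - 1 = 111101
OR    = 111111 = 63
(x | (x - 1) sets all bits below the lowest set bit.)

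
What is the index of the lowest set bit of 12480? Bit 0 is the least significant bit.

6

12480 = 11000011000000
Trailing zeros: 6, so the lowest set bit is bit 6 (value 64).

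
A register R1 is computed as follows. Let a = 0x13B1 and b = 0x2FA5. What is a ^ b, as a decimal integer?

15380

0x13B1 = 01001110110001
0x2FA5 = 10111110100101
XOR → 11110000010100 = 15380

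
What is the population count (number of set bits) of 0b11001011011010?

8

n = 11001011011010
Count the 1s: 1 + 1 + 1 + 1 + 1 + 1 + 1 + 1 = 8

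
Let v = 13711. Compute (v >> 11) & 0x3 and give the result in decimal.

2

v = 011010110001111
Shift right by 11: 0110
Mask low 2 bits: 10 = 2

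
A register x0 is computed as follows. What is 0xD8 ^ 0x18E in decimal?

0xD8 = 011011000
0x18E = 110001110
XOR → 101010110 = 342

342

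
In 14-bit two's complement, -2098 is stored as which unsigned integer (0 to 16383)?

14286

2098 in 14 bits: 00100000110010
Invert: 11011111001101
Add 1:  11011111001110 = 14286
(Check: 2^14 - 2098 = 16384 - 2098 = 14286.)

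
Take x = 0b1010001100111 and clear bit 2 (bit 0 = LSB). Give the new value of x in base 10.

x = 1010001100111
bit 2 is currently 1; clear it via x & ~(1 << 2) = x & ~4
→ 1010001100011 = 5219

5219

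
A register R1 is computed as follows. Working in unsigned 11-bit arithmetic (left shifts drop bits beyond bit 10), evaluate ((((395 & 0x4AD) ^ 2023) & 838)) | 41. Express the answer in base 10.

395 = 00110001011
0x4AD = 10010101101
→ & → 00010001001 = 137
2023 = 11111100111
→ ^ → 11101101110 = 1902
838 = 01101000110
→ & → 01101000110 = 838
41 = 00000101001
→ | → 01101101111 = 879

879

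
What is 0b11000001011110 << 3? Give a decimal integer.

99056

x = 00011000001011110
shift left by 3 → 11000001011110000 = 99056
(equivalently, 12382 × 2^3 = 12382 × 8)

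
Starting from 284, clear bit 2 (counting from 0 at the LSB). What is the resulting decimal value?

x = 0000100011100
bit 2 is currently 1; clear it via x & ~(1 << 2) = x & ~4
→ 0000100011000 = 280

280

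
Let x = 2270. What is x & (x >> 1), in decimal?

78

x = 100011011110 = 2270
x>>1 = 010001101111
AND  = 000001001110 = 78
(x & (x >> 1) has a 1 wherever x has two consecutive 1 bits.)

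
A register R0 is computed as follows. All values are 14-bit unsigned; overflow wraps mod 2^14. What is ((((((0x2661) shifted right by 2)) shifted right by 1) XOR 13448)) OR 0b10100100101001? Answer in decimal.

14701

0x2661 = 10011001100001
→ shifted right by 2 → 00100110011000 = 2456
→ shifted right by 1 → 00010011001100 = 1228
13448 = 11010010001000
→ XOR → 11000001000100 = 12356
0b10100100101001 = 10100100101001
→ OR → 11100101101101 = 14701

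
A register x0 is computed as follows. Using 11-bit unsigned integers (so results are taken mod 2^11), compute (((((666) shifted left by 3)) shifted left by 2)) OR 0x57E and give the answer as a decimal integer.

666 = 01010011010
→ shifted left by 3 (mod 2^11) → 10011010000 = 1232
→ shifted left by 2 (mod 2^11) → 01101000000 = 832
0x57E = 10101111110
→ OR → 11101111110 = 1918

1918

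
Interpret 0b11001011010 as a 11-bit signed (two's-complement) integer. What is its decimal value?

pattern = 11001011010 (MSB is 1 ⇒ negative)
Invert: 00110100101, add 1 → 00110100110 = 422, so the value is -422.
(Equivalently: 1626 - 2^11 = 1626 - 2048 = -422.)

-422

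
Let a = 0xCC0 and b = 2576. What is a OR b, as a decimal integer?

3792

0xCC0 = 110011000000
2576 = 101000010000
 OR → 111011010000 = 3792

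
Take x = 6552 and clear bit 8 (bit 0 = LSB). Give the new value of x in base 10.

x = 1100110011000
bit 8 is currently 1; clear it via x & ~(1 << 8) = x & ~256
→ 1100010011000 = 6296

6296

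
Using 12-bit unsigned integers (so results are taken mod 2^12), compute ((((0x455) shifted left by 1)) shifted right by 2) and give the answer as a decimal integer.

0x455 = 010001010101
→ shifted left by 1 (mod 2^12) → 100010101010 = 2218
→ shifted right by 2 → 001000101010 = 554

554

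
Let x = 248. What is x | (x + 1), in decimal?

x = 11111000 = 248
x + 1 = 11111001
OR    = 11111001 = 249
(x | (x + 1) sets the lowest cleared bit.)

249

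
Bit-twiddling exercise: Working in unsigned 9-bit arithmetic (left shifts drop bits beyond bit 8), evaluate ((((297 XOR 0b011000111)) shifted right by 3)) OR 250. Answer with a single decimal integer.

255

297 = 100101001
0b011000111 = 011000111
→ XOR → 111101110 = 494
→ shifted right by 3 → 000111101 = 61
250 = 011111010
→ OR → 011111111 = 255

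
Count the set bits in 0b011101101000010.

n = 11101101000010
Count the 1s: 1 + 1 + 1 + 1 + 1 + 1 + 1 = 7

7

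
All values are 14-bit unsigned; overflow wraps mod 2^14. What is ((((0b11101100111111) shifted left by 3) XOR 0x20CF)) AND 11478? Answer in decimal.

10262

0b11101100111111 = 11101100111111
→ shifted left by 3 (mod 2^14) → 01100111111000 = 6648
0x20CF = 10000011001111
→ XOR → 11100100110111 = 14647
11478 = 10110011010110
→ AND → 10100000010110 = 10262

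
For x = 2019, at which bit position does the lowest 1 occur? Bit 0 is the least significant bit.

2019 = 11111100011
Trailing zeros: 0, so the lowest set bit is bit 0 (value 1).

0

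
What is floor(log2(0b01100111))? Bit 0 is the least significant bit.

0b01100111 = 1100111
The topmost 1 is at position 6 (since 2^6 = 64 ≤ 103 < 128).

6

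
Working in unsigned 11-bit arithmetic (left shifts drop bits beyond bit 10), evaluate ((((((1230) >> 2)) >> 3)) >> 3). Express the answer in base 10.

4

1230 = 10011001110
→ >> 2 → 00100110011 = 307
→ >> 3 → 00000100110 = 38
→ >> 3 → 00000000100 = 4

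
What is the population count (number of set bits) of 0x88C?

4

0x88C = 100010001100
Count the 1s: 1 + 1 + 1 + 1 = 4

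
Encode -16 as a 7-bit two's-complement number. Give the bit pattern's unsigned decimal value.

16 in 7 bits: 0010000
Invert: 1101111
Add 1:  1110000 = 112
(Check: 2^7 - 16 = 128 - 16 = 112.)

112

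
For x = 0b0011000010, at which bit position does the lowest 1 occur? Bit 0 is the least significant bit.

0b0011000010 = 11000010
Trailing zeros: 1, so the lowest set bit is bit 1 (value 2).

1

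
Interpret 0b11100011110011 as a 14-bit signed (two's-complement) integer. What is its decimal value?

pattern = 11100011110011 (MSB is 1 ⇒ negative)
Invert: 00011100001100, add 1 → 00011100001101 = 1805, so the value is -1805.
(Equivalently: 14579 - 2^14 = 14579 - 16384 = -1805.)

-1805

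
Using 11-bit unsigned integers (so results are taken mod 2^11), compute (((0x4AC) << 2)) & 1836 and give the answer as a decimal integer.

544

0x4AC = 10010101100
→ << 2 (mod 2^11) → 01010110000 = 688
1836 = 11100101100
→ & → 01000100000 = 544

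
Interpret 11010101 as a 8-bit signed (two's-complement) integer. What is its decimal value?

-43

pattern = 11010101 (MSB is 1 ⇒ negative)
Invert: 00101010, add 1 → 00101011 = 43, so the value is -43.
(Equivalently: 213 - 2^8 = 213 - 256 = -43.)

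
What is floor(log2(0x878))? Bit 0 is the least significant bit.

0x878 = 100001111000
The topmost 1 is at position 11 (since 2^11 = 2048 ≤ 2168 < 4096).

11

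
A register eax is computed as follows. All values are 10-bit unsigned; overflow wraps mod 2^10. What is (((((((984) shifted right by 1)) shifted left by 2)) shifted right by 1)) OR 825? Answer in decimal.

984 = 1111011000
→ shifted right by 1 → 0111101100 = 492
→ shifted left by 2 (mod 2^10) → 1110110000 = 944
→ shifted right by 1 → 0111011000 = 472
825 = 1100111001
→ OR → 1111111001 = 1017

1017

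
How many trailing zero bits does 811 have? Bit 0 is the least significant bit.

811 = 1100101011
Trailing zeros: 0, so the lowest set bit is bit 0 (value 1).

0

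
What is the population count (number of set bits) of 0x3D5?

7

0x3D5 = 1111010101
Count the 1s: 1 + 1 + 1 + 1 + 1 + 1 + 1 = 7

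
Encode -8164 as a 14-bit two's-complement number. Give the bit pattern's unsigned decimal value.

8164 in 14 bits: 01111111100100
Invert: 10000000011011
Add 1:  10000000011100 = 8220
(Check: 2^14 - 8164 = 16384 - 8164 = 8220.)

8220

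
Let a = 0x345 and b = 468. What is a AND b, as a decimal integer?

0x345 = 1101000101
468 = 0111010100
AND → 0101000100 = 324

324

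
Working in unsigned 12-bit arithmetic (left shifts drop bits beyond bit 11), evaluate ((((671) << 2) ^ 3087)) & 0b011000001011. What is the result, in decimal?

671 = 001010011111
→ << 2 (mod 2^12) → 101001111100 = 2684
3087 = 110000001111
→ ^ → 011001110011 = 1651
0b011000001011 = 011000001011
→ & → 011000000011 = 1539

1539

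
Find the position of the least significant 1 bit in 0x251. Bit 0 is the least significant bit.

0x251 = 1001010001
Trailing zeros: 0, so the lowest set bit is bit 0 (value 1).

0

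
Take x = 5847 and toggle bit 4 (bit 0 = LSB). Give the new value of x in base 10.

x = 1011011010111
bit 4 is currently 1; toggle it via x ^ (1 << 4) = x ^ 16
→ 1011011000111 = 5831

5831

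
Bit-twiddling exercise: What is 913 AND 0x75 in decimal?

17

913 = 1110010001
0x75 = 0001110101
AND → 0000010001 = 17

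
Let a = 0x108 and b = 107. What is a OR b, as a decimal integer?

0x108 = 100001000
107 = 001101011
 OR → 101101011 = 363

363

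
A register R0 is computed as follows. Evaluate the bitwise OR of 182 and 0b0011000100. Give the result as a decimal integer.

182 = 10110110
b = 11000100
 OR → 11110110 = 246

246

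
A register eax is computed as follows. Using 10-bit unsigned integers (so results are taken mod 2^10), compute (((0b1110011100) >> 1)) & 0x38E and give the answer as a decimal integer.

0b1110011100 = 1110011100
→ >> 1 → 0111001110 = 462
0x38E = 1110001110
→ & → 0110001110 = 398

398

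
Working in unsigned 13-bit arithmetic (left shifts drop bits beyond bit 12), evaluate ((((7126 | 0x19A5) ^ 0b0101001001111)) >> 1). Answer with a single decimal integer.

7126 = 1101111010110
0x19A5 = 1100110100101
→ | → 1101111110111 = 7159
0b0101001001111 = 0101001001111
→ ^ → 1000110111000 = 4536
→ >> 1 → 0100011011100 = 2268

2268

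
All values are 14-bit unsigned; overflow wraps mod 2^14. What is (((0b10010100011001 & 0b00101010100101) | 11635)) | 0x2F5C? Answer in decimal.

12159

0b10010100011001 = 10010100011001
0b00101010100101 = 00101010100101
→ & → 00000000000001 = 1
11635 = 10110101110011
→ | → 10110101110011 = 11635
0x2F5C = 10111101011100
→ | → 10111101111111 = 12159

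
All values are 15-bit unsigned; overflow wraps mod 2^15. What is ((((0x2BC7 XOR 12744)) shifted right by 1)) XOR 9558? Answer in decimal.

0x2BC7 = 010101111000111
12744 = 011000111001000
→ XOR → 001101000001111 = 6671
→ shifted right by 1 → 000110100000111 = 3335
9558 = 010010101010110
→ XOR → 010100001010001 = 10321

10321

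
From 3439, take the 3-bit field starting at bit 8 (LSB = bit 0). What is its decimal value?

5

v = 0110101101111
Shift right by 8: 01101
Mask low 3 bits: 101 = 5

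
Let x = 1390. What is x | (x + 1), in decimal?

1391

x = 10101101110 = 1390
x + 1 = 10101101111
OR    = 10101101111 = 1391
(x | (x + 1) sets the lowest cleared bit.)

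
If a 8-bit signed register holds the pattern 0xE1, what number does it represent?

pattern = 11100001 (MSB is 1 ⇒ negative)
Invert: 00011110, add 1 → 00011111 = 31, so the value is -31.
(Equivalently: 225 - 2^8 = 225 - 256 = -31.)

-31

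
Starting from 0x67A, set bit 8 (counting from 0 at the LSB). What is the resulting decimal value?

1914

x = 11001111010
bit 8 is currently 0; set it via x | (1 << 8) = x | 256
→ 11101111010 = 1914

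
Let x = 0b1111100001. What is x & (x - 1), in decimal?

992

x = 1111100001 = 993
x - 1 = 1111100000
AND   = 1111100000 = 992
(x & (x - 1) clears the lowest set bit of x.)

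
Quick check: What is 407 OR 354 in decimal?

407 = 110010111
354 = 101100010
 OR → 111110111 = 503

503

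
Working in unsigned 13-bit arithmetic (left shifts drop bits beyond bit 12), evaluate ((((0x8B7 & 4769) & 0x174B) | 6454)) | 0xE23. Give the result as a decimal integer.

0x8B7 = 0100010110111
4769 = 1001010100001
→ & → 0000010100001 = 161
0x174B = 1011101001011
→ & → 0000000000001 = 1
6454 = 1100100110110
→ | → 1100100110111 = 6455
0xE23 = 0111000100011
→ | → 1111100110111 = 7991

7991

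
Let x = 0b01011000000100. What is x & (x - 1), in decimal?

5632

x = 1011000000100 = 5636
x - 1 = 1011000000011
AND   = 1011000000000 = 5632
(x & (x - 1) clears the lowest set bit of x.)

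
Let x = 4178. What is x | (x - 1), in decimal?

4179

x = 1000001010010 = 4178
x - 1 = 1000001010001
OR    = 1000001010011 = 4179
(x | (x - 1) sets all bits below the lowest set bit.)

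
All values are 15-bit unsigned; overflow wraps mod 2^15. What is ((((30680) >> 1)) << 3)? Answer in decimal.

24416

30680 = 111011111011000
→ >> 1 → 011101111101100 = 15340
→ << 3 (mod 2^15) → 101111101100000 = 24416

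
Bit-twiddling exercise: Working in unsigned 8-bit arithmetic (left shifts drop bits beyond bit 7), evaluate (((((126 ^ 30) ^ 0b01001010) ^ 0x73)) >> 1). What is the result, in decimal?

44

126 = 01111110
30 = 00011110
→ ^ → 01100000 = 96
0b01001010 = 01001010
→ ^ → 00101010 = 42
0x73 = 01110011
→ ^ → 01011001 = 89
→ >> 1 → 00101100 = 44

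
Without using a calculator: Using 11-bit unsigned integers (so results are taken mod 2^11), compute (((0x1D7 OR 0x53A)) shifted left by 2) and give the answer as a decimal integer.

2044

0x1D7 = 00111010111
0x53A = 10100111010
→ OR → 10111111111 = 1535
→ shifted left by 2 (mod 2^11) → 11111111100 = 2044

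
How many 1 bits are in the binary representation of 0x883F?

8

0x883F = 1000100000111111
Count the 1s: 1 + 1 + 1 + 1 + 1 + 1 + 1 + 1 = 8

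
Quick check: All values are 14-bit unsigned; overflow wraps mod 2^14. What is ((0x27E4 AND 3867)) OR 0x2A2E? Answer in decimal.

0x27E4 = 10011111100100
3867 = 00111100011011
→ AND → 00011100000000 = 1792
0x2A2E = 10101000101110
→ OR → 10111100101110 = 12078

12078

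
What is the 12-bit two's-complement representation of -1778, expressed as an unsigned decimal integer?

1778 in 12 bits: 011011110010
Invert: 100100001101
Add 1:  100100001110 = 2318
(Check: 2^12 - 1778 = 4096 - 1778 = 2318.)

2318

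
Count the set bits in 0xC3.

0xC3 = 11000011
Count the 1s: 1 + 1 + 1 + 1 = 4

4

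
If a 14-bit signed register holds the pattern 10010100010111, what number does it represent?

pattern = 10010100010111 (MSB is 1 ⇒ negative)
Invert: 01101011101000, add 1 → 01101011101001 = 6889, so the value is -6889.
(Equivalently: 9495 - 2^14 = 9495 - 16384 = -6889.)

-6889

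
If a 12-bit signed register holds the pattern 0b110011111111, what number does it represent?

-769

pattern = 110011111111 (MSB is 1 ⇒ negative)
Invert: 001100000000, add 1 → 001100000001 = 769, so the value is -769.
(Equivalently: 3327 - 2^12 = 3327 - 4096 = -769.)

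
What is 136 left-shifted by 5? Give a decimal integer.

136 = 0000010001000
shift left by 5 → 1000100000000 = 4352
(equivalently, 136 × 2^5 = 136 × 32)

4352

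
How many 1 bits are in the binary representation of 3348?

5

3348 = 110100010100
Count the 1s: 1 + 1 + 1 + 1 + 1 = 5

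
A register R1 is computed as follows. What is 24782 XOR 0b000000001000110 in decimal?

24782 = 110000011001110
b = 000000001000110
XOR → 110000010001000 = 24712

24712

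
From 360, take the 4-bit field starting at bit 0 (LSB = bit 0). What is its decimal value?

8

v = 101101000
Shift right by 0: 101101000
Mask low 4 bits: 1000 = 8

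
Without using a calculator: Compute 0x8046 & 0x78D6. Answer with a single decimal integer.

70

0x8046 = 1000000001000110
0x78D6 = 0111100011010110
AND → 0000000001000110 = 70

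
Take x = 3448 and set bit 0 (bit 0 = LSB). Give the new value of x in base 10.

3449

x = 0110101111000
bit 0 is currently 0; set it via x | (1 << 0) = x | 1
→ 0110101111001 = 3449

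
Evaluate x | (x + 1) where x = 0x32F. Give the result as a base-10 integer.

x = 1100101111 = 815
x + 1 = 1100110000
OR    = 1100111111 = 831
(x | (x + 1) sets the lowest cleared bit.)

831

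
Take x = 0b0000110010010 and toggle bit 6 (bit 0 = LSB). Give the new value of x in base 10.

x = 0000110010010
bit 6 is currently 0; toggle it via x ^ (1 << 6) = x ^ 64
→ 0000111010010 = 466

466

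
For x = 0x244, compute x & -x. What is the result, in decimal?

4

x = 1001000100 = 580
-x (two's complement) = …0110111100
AND   = 0000000100 = 4
(x & -x isolates the lowest set bit of x.)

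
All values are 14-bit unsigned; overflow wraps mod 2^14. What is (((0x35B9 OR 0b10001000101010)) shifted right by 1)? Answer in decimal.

0x35B9 = 11010110111001
0b10001000101010 = 10001000101010
→ OR → 11011110111011 = 14267
→ shifted right by 1 → 01101111011101 = 7133

7133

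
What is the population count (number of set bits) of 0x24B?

0x24B = 1001001011
Count the 1s: 1 + 1 + 1 + 1 + 1 = 5

5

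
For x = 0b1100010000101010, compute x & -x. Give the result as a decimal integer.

x = 1100010000101010 = 50218
-x (two's complement) = …0011101111010110
AND   = 0000000000000010 = 2
(x & -x isolates the lowest set bit of x.)

2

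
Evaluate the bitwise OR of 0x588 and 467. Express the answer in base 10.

1499

0x588 = 10110001000
467 = 00111010011
 OR → 10111011011 = 1499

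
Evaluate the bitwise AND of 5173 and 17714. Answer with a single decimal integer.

5173 = 001010000110101
17714 = 100010100110010
AND → 000010000110000 = 1072

1072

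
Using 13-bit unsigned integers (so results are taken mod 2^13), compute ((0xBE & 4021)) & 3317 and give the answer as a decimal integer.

0xBE = 0000010111110
4021 = 0111110110101
→ & → 0000010110100 = 180
3317 = 0110011110101
→ & → 0000010110100 = 180

180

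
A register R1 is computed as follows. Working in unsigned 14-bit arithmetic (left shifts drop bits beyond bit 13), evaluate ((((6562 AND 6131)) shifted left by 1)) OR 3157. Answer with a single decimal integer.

12117

6562 = 01100110100010
6131 = 01011111110011
→ AND → 01000110100010 = 4514
→ shifted left by 1 (mod 2^14) → 10001101000100 = 9028
3157 = 00110001010101
→ OR → 10111101010101 = 12117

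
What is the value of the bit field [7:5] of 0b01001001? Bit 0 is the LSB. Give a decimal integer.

v = 01001001
Shift right by 5: 010
Mask low 3 bits: 010 = 2

2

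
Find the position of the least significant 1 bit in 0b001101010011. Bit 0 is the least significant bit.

0b001101010011 = 1101010011
Trailing zeros: 0, so the lowest set bit is bit 0 (value 1).

0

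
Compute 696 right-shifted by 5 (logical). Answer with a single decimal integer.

696 = 1010111000
shift right by 5 → 0000010101 = 21
(equivalently, floor(696 / 32))

21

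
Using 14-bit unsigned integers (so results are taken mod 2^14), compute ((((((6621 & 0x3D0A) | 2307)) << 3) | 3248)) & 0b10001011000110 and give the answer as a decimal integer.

6621 = 01100111011101
0x3D0A = 11110100001010
→ & → 01100100001000 = 6408
2307 = 00100100000011
→ | → 01100100001011 = 6411
→ << 3 (mod 2^14) → 00100001011000 = 2136
3248 = 00110010110000
→ | → 00110011111000 = 3320
0b10001011000110 = 10001011000110
→ & → 00000011000000 = 192

192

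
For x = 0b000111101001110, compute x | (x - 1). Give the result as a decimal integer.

3919

x = 111101001110 = 3918
x - 1 = 111101001101
OR    = 111101001111 = 3919
(x | (x - 1) sets all bits below the lowest set bit.)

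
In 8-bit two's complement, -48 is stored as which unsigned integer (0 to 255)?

48 in 8 bits: 00110000
Invert: 11001111
Add 1:  11010000 = 208
(Check: 2^8 - 48 = 256 - 48 = 208.)

208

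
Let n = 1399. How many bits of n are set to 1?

8

1399 = 10101110111
Count the 1s: 1 + 1 + 1 + 1 + 1 + 1 + 1 + 1 = 8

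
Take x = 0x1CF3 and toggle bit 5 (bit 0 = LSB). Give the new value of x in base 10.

7379

x = 1110011110011
bit 5 is currently 1; toggle it via x ^ (1 << 5) = x ^ 32
→ 1110011010011 = 7379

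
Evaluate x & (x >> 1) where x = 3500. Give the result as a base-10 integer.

x = 110110101100 = 3500
x>>1 = 011011010110
AND  = 010010000100 = 1156
(x & (x >> 1) has a 1 wherever x has two consecutive 1 bits.)

1156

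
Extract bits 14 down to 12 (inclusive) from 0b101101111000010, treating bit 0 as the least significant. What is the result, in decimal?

5

v = 101101111000010
Shift right by 12: 101
Mask low 3 bits: 101 = 5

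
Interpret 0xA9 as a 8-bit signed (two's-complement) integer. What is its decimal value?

pattern = 10101001 (MSB is 1 ⇒ negative)
Invert: 01010110, add 1 → 01010111 = 87, so the value is -87.
(Equivalently: 169 - 2^8 = 169 - 256 = -87.)

-87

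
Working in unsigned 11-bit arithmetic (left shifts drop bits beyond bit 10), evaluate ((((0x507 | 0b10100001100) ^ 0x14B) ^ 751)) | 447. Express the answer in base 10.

1983

0x507 = 10100000111
0b10100001100 = 10100001100
→ | → 10100001111 = 1295
0x14B = 00101001011
→ ^ → 10001000100 = 1092
751 = 01011101111
→ ^ → 11010101011 = 1707
447 = 00110111111
→ | → 11110111111 = 1983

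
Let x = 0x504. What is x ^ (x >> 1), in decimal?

1926

x = 10100000100 = 1284
x>>1 = 01010000010
XOR  = 11110000110 = 1926
(x ^ (x >> 1) gives the standard binary-reflected Gray code of x.)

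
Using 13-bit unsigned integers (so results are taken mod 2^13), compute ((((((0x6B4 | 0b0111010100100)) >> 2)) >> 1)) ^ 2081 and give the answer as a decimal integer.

2551

0x6B4 = 0011010110100
0b0111010100100 = 0111010100100
→ | → 0111010110100 = 3764
→ >> 2 → 0001110101101 = 941
→ >> 1 → 0000111010110 = 470
2081 = 0100000100001
→ ^ → 0100111110111 = 2551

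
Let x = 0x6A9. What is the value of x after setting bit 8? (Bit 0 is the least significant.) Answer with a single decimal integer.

x = 00011010101001
bit 8 is currently 0; set it via x | (1 << 8) = x | 256
→ 00011110101001 = 1961

1961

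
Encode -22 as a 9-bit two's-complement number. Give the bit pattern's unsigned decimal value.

22 in 9 bits: 000010110
Invert: 111101001
Add 1:  111101010 = 490
(Check: 2^9 - 22 = 512 - 22 = 490.)

490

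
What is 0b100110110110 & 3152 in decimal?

a = 100110110110
3152 = 110001010000
AND → 100000010000 = 2064

2064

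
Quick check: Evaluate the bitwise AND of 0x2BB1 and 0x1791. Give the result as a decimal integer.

913

0x2BB1 = 10101110110001
0x1791 = 01011110010001
AND → 00001110010001 = 913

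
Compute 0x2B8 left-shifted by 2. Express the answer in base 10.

0x2B8 = 001010111000
shift left by 2 → 101011100000 = 2784
(equivalently, 696 × 2^2 = 696 × 4)

2784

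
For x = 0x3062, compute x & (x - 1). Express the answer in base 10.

12384

x = 11000001100010 = 12386
x - 1 = 11000001100001
AND   = 11000001100000 = 12384
(x & (x - 1) clears the lowest set bit of x.)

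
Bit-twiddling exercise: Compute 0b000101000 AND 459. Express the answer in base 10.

a = 000101000
459 = 111001011
AND → 000001000 = 8

8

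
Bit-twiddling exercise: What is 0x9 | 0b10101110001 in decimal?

1401

0x9 = 00000001001
b = 10101110001
 OR → 10101111001 = 1401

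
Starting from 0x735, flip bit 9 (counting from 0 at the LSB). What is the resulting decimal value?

1333

x = 11100110101
bit 9 is currently 1; toggle it via x ^ (1 << 9) = x ^ 512
→ 10100110101 = 1333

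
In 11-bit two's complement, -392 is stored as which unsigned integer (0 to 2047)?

392 in 11 bits: 00110001000
Invert: 11001110111
Add 1:  11001111000 = 1656
(Check: 2^11 - 392 = 2048 - 392 = 1656.)

1656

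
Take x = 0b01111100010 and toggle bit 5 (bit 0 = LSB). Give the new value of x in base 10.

x = 01111100010
bit 5 is currently 1; toggle it via x ^ (1 << 5) = x ^ 32
→ 01111000010 = 962

962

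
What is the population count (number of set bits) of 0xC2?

3

0xC2 = 11000010
Count the 1s: 1 + 1 + 1 = 3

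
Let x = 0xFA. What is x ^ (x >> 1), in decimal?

135

x = 11111010 = 250
x>>1 = 01111101
XOR  = 10000111 = 135
(x ^ (x >> 1) gives the standard binary-reflected Gray code of x.)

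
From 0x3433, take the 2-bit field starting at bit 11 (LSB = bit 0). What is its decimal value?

2

v = 11010000110011
Shift right by 11: 110
Mask low 2 bits: 10 = 2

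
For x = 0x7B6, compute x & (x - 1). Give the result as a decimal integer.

x = 11110110110 = 1974
x - 1 = 11110110101
AND   = 11110110100 = 1972
(x & (x - 1) clears the lowest set bit of x.)

1972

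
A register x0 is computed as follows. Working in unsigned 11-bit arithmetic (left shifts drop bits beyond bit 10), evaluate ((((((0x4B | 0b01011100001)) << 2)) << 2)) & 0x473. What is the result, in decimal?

0x4B = 00001001011
0b01011100001 = 01011100001
→ | → 01011101011 = 747
→ << 2 (mod 2^11) → 01110101100 = 940
→ << 2 (mod 2^11) → 11010110000 = 1712
0x473 = 10001110011
→ & → 10000110000 = 1072

1072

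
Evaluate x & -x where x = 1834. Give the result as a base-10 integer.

2

x = 11100101010 = 1834
-x (two's complement) = …00011010110
AND   = 00000000010 = 2
(x & -x isolates the lowest set bit of x.)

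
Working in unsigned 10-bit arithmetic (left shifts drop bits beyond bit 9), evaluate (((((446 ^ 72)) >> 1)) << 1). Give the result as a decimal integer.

446 = 0110111110
72 = 0001001000
→ ^ → 0111110110 = 502
→ >> 1 → 0011111011 = 251
→ << 1 (mod 2^10) → 0111110110 = 502

502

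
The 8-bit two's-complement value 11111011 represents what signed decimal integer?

-5

pattern = 11111011 (MSB is 1 ⇒ negative)
Invert: 00000100, add 1 → 00000101 = 5, so the value is -5.
(Equivalently: 251 - 2^8 = 251 - 256 = -5.)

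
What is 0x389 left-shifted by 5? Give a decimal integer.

0x389 = 000001110001001
shift left by 5 → 111000100100000 = 28960
(equivalently, 905 × 2^5 = 905 × 32)

28960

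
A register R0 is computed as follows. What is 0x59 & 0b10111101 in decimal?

25

0x59 = 01011001
b = 10111101
AND → 00011001 = 25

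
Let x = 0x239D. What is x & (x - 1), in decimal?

9116

x = 10001110011101 = 9117
x - 1 = 10001110011100
AND   = 10001110011100 = 9116
(x & (x - 1) clears the lowest set bit of x.)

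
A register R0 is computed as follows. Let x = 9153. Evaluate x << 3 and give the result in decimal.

73224

9153 = 00010001111000001
shift left by 3 → 10001111000001000 = 73224
(equivalently, 9153 × 2^3 = 9153 × 8)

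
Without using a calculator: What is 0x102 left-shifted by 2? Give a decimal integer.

1032

0x102 = 00100000010
shift left by 2 → 10000001000 = 1032
(equivalently, 258 × 2^2 = 258 × 4)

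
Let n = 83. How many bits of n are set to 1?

4

83 = 1010011
Count the 1s: 1 + 1 + 1 + 1 = 4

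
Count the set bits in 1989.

1989 = 11111000101
Count the 1s: 1 + 1 + 1 + 1 + 1 + 1 + 1 = 7

7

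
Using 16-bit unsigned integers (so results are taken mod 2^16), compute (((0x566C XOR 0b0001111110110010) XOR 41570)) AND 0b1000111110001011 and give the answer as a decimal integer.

0x566C = 0101011001101100
0b0001111110110010 = 0001111110110010
→ XOR → 0100100111011110 = 18910
41570 = 1010001001100010
→ XOR → 1110101110111100 = 60348
0b1000111110001011 = 1000111110001011
→ AND → 1000101110001000 = 35720

35720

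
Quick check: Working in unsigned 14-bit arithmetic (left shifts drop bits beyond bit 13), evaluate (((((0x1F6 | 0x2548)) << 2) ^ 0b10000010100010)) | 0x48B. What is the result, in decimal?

0x1F6 = 00000111110110
0x2548 = 10010101001000
→ | → 10010111111110 = 9726
→ << 2 (mod 2^14) → 01011111111000 = 6136
0b10000010100010 = 10000010100010
→ ^ → 11011101011010 = 14170
0x48B = 00010010001011
→ | → 11011111011011 = 14299

14299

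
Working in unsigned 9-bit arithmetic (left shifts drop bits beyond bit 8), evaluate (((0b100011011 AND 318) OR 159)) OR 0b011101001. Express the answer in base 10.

0b100011011 = 100011011
318 = 100111110
→ AND → 100011010 = 282
159 = 010011111
→ OR → 110011111 = 415
0b011101001 = 011101001
→ OR → 111111111 = 511

511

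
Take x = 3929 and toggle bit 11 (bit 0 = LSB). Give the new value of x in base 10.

1881

x = 111101011001
bit 11 is currently 1; toggle it via x ^ (1 << 11) = x ^ 2048
→ 011101011001 = 1881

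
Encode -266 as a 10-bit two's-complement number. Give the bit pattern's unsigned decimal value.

758

266 in 10 bits: 0100001010
Invert: 1011110101
Add 1:  1011110110 = 758
(Check: 2^10 - 266 = 1024 - 266 = 758.)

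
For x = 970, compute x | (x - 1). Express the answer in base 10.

971

x = 1111001010 = 970
x - 1 = 1111001001
OR    = 1111001011 = 971
(x | (x - 1) sets all bits below the lowest set bit.)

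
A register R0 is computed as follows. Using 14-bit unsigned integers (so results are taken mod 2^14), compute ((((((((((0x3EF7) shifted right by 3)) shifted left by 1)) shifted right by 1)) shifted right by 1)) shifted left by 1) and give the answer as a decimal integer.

2014

0x3EF7 = 11111011110111
→ shifted right by 3 → 00011111011110 = 2014
→ shifted left by 1 (mod 2^14) → 00111110111100 = 4028
→ shifted right by 1 → 00011111011110 = 2014
→ shifted right by 1 → 00001111101111 = 1007
→ shifted left by 1 (mod 2^14) → 00011111011110 = 2014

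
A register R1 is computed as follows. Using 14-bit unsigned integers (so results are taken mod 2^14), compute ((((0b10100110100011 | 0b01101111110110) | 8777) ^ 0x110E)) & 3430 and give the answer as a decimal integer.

2144

0b10100110100011 = 10100110100011
0b01101111110110 = 01101111110110
→ | → 11101111110111 = 15351
8777 = 10001001001001
→ | → 11101111111111 = 15359
0x110E = 01000100001110
→ ^ → 10101011110001 = 10993
3430 = 00110101100110
→ & → 00100001100000 = 2144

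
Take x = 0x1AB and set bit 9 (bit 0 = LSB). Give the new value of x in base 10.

939

x = 00110101011
bit 9 is currently 0; set it via x | (1 << 9) = x | 512
→ 01110101011 = 939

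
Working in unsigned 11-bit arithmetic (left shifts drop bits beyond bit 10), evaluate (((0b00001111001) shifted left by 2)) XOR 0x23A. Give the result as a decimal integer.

0b00001111001 = 00001111001
→ shifted left by 2 (mod 2^11) → 00111100100 = 484
0x23A = 01000111010
→ XOR → 01111011110 = 990

990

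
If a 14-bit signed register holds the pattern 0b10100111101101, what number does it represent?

pattern = 10100111101101 (MSB is 1 ⇒ negative)
Invert: 01011000010010, add 1 → 01011000010011 = 5651, so the value is -5651.
(Equivalently: 10733 - 2^14 = 10733 - 16384 = -5651.)

-5651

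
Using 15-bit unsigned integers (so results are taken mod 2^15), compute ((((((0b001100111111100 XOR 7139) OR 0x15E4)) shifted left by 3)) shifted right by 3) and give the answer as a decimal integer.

2047

0b001100111111100 = 001100111111100
7139 = 001101111100011
→ XOR → 000001000011111 = 543
0x15E4 = 001010111100100
→ OR → 001011111111111 = 6143
→ shifted left by 3 (mod 2^15) → 011111111111000 = 16376
→ shifted right by 3 → 000011111111111 = 2047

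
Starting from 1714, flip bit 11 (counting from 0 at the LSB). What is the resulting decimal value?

x = 0011010110010
bit 11 is currently 0; toggle it via x ^ (1 << 11) = x ^ 2048
→ 0111010110010 = 3762

3762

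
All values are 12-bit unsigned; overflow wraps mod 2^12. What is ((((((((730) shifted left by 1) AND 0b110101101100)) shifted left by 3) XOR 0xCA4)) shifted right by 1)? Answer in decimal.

730 = 001011011010
→ shifted left by 1 (mod 2^12) → 010110110100 = 1460
0b110101101100 = 110101101100
→ AND → 010100100100 = 1316
→ shifted left by 3 (mod 2^12) → 100100100000 = 2336
0xCA4 = 110010100100
→ XOR → 010110000100 = 1412
→ shifted right by 1 → 001011000010 = 706

706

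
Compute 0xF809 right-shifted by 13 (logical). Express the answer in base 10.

7

0xF809 = 1111100000001001
shift right by 13 → 0000000000000111 = 7
(equivalently, floor(63497 / 8192))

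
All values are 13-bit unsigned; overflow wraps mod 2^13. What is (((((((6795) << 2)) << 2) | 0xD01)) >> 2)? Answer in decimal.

876

6795 = 1101010001011
→ << 2 (mod 2^13) → 0101000101100 = 2604
→ << 2 (mod 2^13) → 0100010110000 = 2224
0xD01 = 0110100000001
→ | → 0110110110001 = 3505
→ >> 2 → 0001101101100 = 876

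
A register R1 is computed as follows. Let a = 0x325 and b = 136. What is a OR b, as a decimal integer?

0x325 = 1100100101
136 = 0010001000
 OR → 1110101101 = 941

941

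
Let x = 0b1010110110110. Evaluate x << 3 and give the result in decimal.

44464

x = 0001010110110110
shift left by 3 → 1010110110110000 = 44464
(equivalently, 5558 × 2^3 = 5558 × 8)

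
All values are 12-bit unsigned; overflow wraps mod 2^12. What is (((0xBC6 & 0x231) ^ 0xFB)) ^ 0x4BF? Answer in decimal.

0xBC6 = 101111000110
0x231 = 001000110001
→ & → 001000000000 = 512
0xFB = 000011111011
→ ^ → 001011111011 = 763
0x4BF = 010010111111
→ ^ → 011001000100 = 1604

1604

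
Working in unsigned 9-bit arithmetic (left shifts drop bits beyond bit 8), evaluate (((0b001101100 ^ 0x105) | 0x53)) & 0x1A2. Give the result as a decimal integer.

290

0b001101100 = 001101100
0x105 = 100000101
→ ^ → 101101001 = 361
0x53 = 001010011
→ | → 101111011 = 379
0x1A2 = 110100010
→ & → 100100010 = 290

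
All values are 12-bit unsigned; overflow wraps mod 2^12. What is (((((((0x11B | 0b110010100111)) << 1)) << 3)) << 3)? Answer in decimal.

3968

0x11B = 000100011011
0b110010100111 = 110010100111
→ | → 110110111111 = 3519
→ << 1 (mod 2^12) → 101101111110 = 2942
→ << 3 (mod 2^12) → 101111110000 = 3056
→ << 3 (mod 2^12) → 111110000000 = 3968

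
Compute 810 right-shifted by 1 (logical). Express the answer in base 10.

405

810 = 1100101010
shift right by 1 → 0110010101 = 405
(equivalently, floor(810 / 2))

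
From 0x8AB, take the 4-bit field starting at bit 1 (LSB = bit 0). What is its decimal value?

5

v = 100010101011
Shift right by 1: 10001010101
Mask low 4 bits: 0101 = 5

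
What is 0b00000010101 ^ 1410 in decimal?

1431

a = 00000010101
1410 = 10110000010
XOR → 10110010111 = 1431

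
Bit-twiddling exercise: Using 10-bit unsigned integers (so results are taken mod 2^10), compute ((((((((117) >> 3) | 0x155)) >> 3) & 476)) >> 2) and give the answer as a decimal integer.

2

117 = 0001110101
→ >> 3 → 0000001110 = 14
0x155 = 0101010101
→ | → 0101011111 = 351
→ >> 3 → 0000101011 = 43
476 = 0111011100
→ & → 0000001000 = 8
→ >> 2 → 0000000010 = 2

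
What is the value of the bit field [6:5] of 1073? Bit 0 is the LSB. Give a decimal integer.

1

v = 10000110001
Shift right by 5: 100001
Mask low 2 bits: 01 = 1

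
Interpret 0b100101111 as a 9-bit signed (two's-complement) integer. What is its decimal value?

pattern = 100101111 (MSB is 1 ⇒ negative)
Invert: 011010000, add 1 → 011010001 = 209, so the value is -209.
(Equivalently: 303 - 2^9 = 303 - 512 = -209.)

-209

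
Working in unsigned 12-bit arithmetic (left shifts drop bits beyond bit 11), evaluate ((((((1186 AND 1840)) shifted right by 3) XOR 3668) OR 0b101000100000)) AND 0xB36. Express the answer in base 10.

2608

1186 = 010010100010
1840 = 011100110000
→ AND → 010000100000 = 1056
→ shifted right by 3 → 000010000100 = 132
3668 = 111001010100
→ XOR → 111011010000 = 3792
0b101000100000 = 101000100000
→ OR → 111011110000 = 3824
0xB36 = 101100110110
→ AND → 101000110000 = 2608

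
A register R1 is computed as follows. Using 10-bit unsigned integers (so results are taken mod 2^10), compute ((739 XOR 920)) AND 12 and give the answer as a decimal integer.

739 = 1011100011
920 = 1110011000
→ XOR → 0101111011 = 379
12 = 0000001100
→ AND → 0000001000 = 8

8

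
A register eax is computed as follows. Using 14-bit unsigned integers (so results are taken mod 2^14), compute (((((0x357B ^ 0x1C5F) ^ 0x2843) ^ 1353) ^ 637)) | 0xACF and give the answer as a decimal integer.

3807

0x357B = 11010101111011
0x1C5F = 01110001011111
→ ^ → 10100100100100 = 10532
0x2843 = 10100001000011
→ ^ → 00000101100111 = 359
1353 = 00010101001001
→ ^ → 00010000101110 = 1070
637 = 00001001111101
→ ^ → 00011001010011 = 1619
0xACF = 00101011001111
→ | → 00111011011111 = 3807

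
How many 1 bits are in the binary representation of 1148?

1148 = 10001111100
Count the 1s: 1 + 1 + 1 + 1 + 1 + 1 = 6

6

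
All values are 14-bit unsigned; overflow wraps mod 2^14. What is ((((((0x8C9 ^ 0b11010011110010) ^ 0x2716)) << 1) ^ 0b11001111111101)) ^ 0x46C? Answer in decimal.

459

0x8C9 = 00100011001001
0b11010011110010 = 11010011110010
→ ^ → 11110000111011 = 15419
0x2716 = 10011100010110
→ ^ → 01101100101101 = 6957
→ << 1 (mod 2^14) → 11011001011010 = 13914
0b11001111111101 = 11001111111101
→ ^ → 00010110100111 = 1447
0x46C = 00010001101100
→ ^ → 00000111001011 = 459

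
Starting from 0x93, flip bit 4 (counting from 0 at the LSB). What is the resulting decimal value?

131

x = 010010011
bit 4 is currently 1; toggle it via x ^ (1 << 4) = x ^ 16
→ 010000011 = 131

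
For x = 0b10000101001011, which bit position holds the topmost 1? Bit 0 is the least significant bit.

0b10000101001011 = 10000101001011
The topmost 1 is at position 13 (since 2^13 = 8192 ≤ 8523 < 16384).

13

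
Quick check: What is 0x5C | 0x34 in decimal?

0x5C = 1011100
0x34 = 0110100
 OR → 1111100 = 124

124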